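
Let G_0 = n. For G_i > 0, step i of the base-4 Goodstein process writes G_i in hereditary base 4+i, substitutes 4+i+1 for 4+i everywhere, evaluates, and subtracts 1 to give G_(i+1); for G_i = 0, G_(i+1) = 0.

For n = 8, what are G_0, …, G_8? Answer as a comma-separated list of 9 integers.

8 —HB4→ 2·4 —bump→ 2·5 = 10 —(−1)→ 9
9 —HB5→ 5 + 4 —bump→ 6 + 4 = 10 —(−1)→ 9
9 —HB6→ 6 + 3 —bump→ 7 + 3 = 10 —(−1)→ 9
9 —HB7→ 7 + 2 —bump→ 8 + 2 = 10 —(−1)→ 9
9 —HB8→ 8 + 1 —bump→ 9 + 1 = 10 —(−1)→ 9
9 —HB9→ 9 —bump→ 10 = 10 —(−1)→ 9
9 —HB10→ 9 —bump→ 9 = 9 —(−1)→ 8
8 —HB11→ 8 —bump→ 8 = 8 —(−1)→ 7

8, 9, 9, 9, 9, 9, 9, 8, 7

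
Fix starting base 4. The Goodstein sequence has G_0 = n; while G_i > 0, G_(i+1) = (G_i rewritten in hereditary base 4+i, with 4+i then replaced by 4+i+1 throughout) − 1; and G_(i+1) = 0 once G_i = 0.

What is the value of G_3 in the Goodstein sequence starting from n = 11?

14

11 —HB4→ 2·4 + 3 —bump→ 2·5 + 3 = 13 —(−1)→ 12
12 —HB5→ 2·5 + 2 —bump→ 2·6 + 2 = 14 —(−1)→ 13
13 —HB6→ 2·6 + 1 —bump→ 2·7 + 1 = 15 —(−1)→ 14
14 —HB7→ 2·7 —bump→ 2·8 = 16 —(−1)→ 15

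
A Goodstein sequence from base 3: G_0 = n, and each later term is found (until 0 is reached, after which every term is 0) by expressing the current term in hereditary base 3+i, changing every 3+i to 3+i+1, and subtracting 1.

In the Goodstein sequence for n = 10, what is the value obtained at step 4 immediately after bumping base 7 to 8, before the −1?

34

(0) 10|_3 = 3^2 + 1 ↦ 4^2 + 1|_4 = 17 ⇒ 16
(1) 16|_4 = 4^2 ↦ 5^2|_5 = 25 ⇒ 24
(2) 24|_5 = 4·5 + 4 ↦ 4·6 + 4|_6 = 28 ⇒ 27
(3) 27|_6 = 4·6 + 3 ↦ 4·7 + 3|_7 = 31 ⇒ 30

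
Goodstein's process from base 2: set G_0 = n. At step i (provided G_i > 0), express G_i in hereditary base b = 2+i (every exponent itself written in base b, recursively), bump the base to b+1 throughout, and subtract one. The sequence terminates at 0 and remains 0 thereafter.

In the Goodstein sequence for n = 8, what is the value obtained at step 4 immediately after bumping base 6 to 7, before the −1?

G_0=8  [base 2] 2^(2 + 1)  →[2↦3]→  3^(3 + 1) = 81  −1 ⇒ G_1=80
G_1=80  [base 3] 2·3^3 + 2·3^2 + 2·3 + 2  →[3↦4]→  2·4^4 + 2·4^2 + 2·4 + 2 = 554  −1 ⇒ G_2=553
G_2=553  [base 4] 2·4^4 + 2·4^2 + 2·4 + 1  →[4↦5]→  2·5^5 + 2·5^2 + 2·5 + 1 = 6311  −1 ⇒ G_3=6310
G_3=6310  [base 5] 2·5^5 + 2·5^2 + 2·5  →[5↦6]→  2·6^6 + 2·6^2 + 2·6 = 93396  −1 ⇒ G_4=93395
G_4=93395  [base 6] 2·6^6 + 2·6^2 + 6 + 5  →[6↦7]→  2·7^7 + 2·7^2 + 7 + 5 = 1647196  −1 ⇒ G_5=1647195

1647196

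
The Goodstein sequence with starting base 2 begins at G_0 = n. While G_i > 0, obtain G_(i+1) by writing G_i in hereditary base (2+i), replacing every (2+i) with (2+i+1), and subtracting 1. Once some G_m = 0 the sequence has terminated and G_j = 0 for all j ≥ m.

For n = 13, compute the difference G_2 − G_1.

1171

G_0 = 13. HB_2(13) = 2^(2 + 1) + 2^2 + 1. Bump = 109. G_1 = 108.
G_1 = 108. HB_3(108) = 3^(3 + 1) + 3^3. Bump = 1280. G_2 = 1279.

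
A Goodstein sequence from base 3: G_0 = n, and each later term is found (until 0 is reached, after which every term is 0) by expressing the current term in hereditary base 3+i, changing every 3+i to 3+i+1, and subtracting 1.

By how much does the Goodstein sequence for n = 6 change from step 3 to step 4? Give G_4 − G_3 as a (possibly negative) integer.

step 0: 6 = 2·3; sub 4 for 3: 2·4; = 8; G_1 = 8−1 = 7
step 1: 7 = 4 + 3; sub 5 for 4: 5 + 3; = 8; G_2 = 8−1 = 7
step 2: 7 = 5 + 2; sub 6 for 5: 6 + 2; = 8; G_3 = 8−1 = 7
step 3: 7 = 6 + 1; sub 7 for 6: 7 + 1; = 8; G_4 = 8−1 = 7

0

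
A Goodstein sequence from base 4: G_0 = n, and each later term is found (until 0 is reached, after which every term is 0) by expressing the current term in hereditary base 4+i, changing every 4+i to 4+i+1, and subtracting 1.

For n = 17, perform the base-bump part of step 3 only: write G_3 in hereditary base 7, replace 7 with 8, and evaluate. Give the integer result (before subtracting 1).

step 0: 17 = 4^2 + 1; sub 5 for 4: 5^2 + 1; = 26; G_1 = 26−1 = 25
step 1: 25 = 5^2; sub 6 for 5: 6^2; = 36; G_2 = 36−1 = 35
step 2: 35 = 5·6 + 5; sub 7 for 6: 5·7 + 5; = 40; G_3 = 40−1 = 39
step 3: 39 = 5·7 + 4; sub 8 for 7: 5·8 + 4; = 44; G_4 = 44−1 = 43

44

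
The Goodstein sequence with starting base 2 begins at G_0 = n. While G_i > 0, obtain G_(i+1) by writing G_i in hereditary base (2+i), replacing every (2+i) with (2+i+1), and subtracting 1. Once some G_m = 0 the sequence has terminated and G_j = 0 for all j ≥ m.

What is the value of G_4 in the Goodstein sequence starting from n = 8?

93395

G_0=8  [base 2] 2^(2 + 1)  →[2↦3]→  3^(3 + 1) = 81  −1 ⇒ G_1=80
G_1=80  [base 3] 2·3^3 + 2·3^2 + 2·3 + 2  →[3↦4]→  2·4^4 + 2·4^2 + 2·4 + 2 = 554  −1 ⇒ G_2=553
G_2=553  [base 4] 2·4^4 + 2·4^2 + 2·4 + 1  →[4↦5]→  2·5^5 + 2·5^2 + 2·5 + 1 = 6311  −1 ⇒ G_3=6310
G_3=6310  [base 5] 2·5^5 + 2·5^2 + 2·5  →[5↦6]→  2·6^6 + 2·6^2 + 2·6 = 93396  −1 ⇒ G_4=93395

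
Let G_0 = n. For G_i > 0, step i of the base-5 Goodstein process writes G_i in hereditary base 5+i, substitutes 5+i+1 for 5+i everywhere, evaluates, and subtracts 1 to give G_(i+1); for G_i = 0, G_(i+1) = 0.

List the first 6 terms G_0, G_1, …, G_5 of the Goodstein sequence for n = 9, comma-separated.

(0) 9|_5 = 5 + 4 ↦ 6 + 4|_6 = 10 ⇒ 9
(1) 9|_6 = 6 + 3 ↦ 7 + 3|_7 = 10 ⇒ 9
(2) 9|_7 = 7 + 2 ↦ 8 + 2|_8 = 10 ⇒ 9
(3) 9|_8 = 8 + 1 ↦ 9 + 1|_9 = 10 ⇒ 9
(4) 9|_9 = 9 ↦ 10|_10 = 10 ⇒ 9

9, 9, 9, 9, 9, 9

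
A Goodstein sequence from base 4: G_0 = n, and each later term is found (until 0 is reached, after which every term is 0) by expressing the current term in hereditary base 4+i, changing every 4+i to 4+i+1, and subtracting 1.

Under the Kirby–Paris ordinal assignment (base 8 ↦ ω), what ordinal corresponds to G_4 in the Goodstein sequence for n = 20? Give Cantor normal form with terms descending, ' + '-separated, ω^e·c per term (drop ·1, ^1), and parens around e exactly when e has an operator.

G_0=20  [base 4] 4^2 + 4  →[4↦5]→  5^2 + 5 = 30  −1 ⇒ G_1=29
G_1=29  [base 5] 5^2 + 4  →[5↦6]→  6^2 + 4 = 40  −1 ⇒ G_2=39
G_2=39  [base 6] 6^2 + 3  →[6↦7]→  7^2 + 3 = 52  −1 ⇒ G_3=51
G_3=51  [base 7] 7^2 + 2  →[7↦8]→  8^2 + 2 = 66  −1 ⇒ G_4=65

ω^2 + 1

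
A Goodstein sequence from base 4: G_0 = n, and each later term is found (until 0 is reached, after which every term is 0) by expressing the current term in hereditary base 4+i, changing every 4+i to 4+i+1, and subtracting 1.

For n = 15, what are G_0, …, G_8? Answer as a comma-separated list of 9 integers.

step 0: 15 = 3·4 + 3; sub 5 for 4: 3·5 + 3; = 18; G_1 = 18−1 = 17
step 1: 17 = 3·5 + 2; sub 6 for 5: 3·6 + 2; = 20; G_2 = 20−1 = 19
step 2: 19 = 3·6 + 1; sub 7 for 6: 3·7 + 1; = 22; G_3 = 22−1 = 21
step 3: 21 = 3·7; sub 8 for 7: 3·8; = 24; G_4 = 24−1 = 23
step 4: 23 = 2·8 + 7; sub 9 for 8: 2·9 + 7; = 25; G_5 = 25−1 = 24
step 5: 24 = 2·9 + 6; sub 10 for 9: 2·10 + 6; = 26; G_6 = 26−1 = 25
step 6: 25 = 2·10 + 5; sub 11 for 10: 2·11 + 5; = 27; G_7 = 27−1 = 26
step 7: 26 = 2·11 + 4; sub 12 for 11: 2·12 + 4; = 28; G_8 = 28−1 = 27

15, 17, 19, 21, 23, 24, 25, 26, 27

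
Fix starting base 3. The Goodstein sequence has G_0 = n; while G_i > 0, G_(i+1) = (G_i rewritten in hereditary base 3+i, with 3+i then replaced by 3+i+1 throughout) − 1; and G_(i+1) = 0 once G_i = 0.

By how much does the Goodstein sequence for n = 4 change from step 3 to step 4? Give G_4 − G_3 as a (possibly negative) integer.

-1

G_0=4  [base 3] 3 + 1  →[3↦4]→  4 + 1 = 5  −1 ⇒ G_1=4
G_1=4  [base 4] 4  →[4↦5]→  5 = 5  −1 ⇒ G_2=4
G_2=4  [base 5] 4  →[5↦6]→  4 = 4  −1 ⇒ G_3=3
G_3=3  [base 6] 3  →[6↦7]→  3 = 3  −1 ⇒ G_4=2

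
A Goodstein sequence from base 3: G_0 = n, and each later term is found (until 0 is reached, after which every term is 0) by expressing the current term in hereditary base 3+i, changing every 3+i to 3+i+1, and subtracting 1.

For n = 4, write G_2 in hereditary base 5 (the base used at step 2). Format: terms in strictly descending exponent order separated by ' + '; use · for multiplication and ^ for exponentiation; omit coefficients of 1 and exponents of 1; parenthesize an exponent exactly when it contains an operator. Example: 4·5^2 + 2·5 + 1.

4

step 0: 4 = 3 + 1; sub 4 for 3: 4 + 1; = 5; G_1 = 5−1 = 4
step 1: 4 = 4; sub 5 for 4: 5; = 5; G_2 = 5−1 = 4
step 2: 4 = 4; sub 6 for 5: 4; = 4; G_3 = 4−1 = 3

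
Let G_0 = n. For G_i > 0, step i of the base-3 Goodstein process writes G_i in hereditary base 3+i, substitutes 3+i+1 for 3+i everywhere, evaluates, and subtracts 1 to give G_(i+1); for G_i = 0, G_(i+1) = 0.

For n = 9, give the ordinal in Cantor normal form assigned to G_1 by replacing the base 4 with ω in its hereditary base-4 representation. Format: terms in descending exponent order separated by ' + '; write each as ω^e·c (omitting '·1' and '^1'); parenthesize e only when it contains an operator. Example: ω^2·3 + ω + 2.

ω·3 + 3

9 —HB3→ 3^2 —bump→ 4^2 = 16 —(−1)→ 15
15 —HB4→ 3·4 + 3 —bump→ 3·5 + 3 = 18 —(−1)→ 17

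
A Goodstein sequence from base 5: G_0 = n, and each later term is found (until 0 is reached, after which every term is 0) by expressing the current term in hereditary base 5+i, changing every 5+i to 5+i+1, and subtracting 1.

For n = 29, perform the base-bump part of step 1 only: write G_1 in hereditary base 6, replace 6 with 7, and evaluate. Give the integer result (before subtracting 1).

52

base 5: 29 = 5^2 + 4; at 6: 6^2 + 4 = 40; next = 39
base 6: 39 = 6^2 + 3; at 7: 7^2 + 3 = 52; next = 51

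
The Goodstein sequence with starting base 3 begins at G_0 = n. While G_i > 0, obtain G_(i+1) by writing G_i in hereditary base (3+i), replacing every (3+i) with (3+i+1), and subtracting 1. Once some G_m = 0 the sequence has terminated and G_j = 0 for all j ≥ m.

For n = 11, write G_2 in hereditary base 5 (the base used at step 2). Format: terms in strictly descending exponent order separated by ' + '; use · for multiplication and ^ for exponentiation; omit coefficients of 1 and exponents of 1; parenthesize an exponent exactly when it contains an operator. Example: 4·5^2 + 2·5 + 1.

5^2

step 0: 11 = 3^2 + 2; sub 4 for 3: 4^2 + 2; = 18; G_1 = 18−1 = 17
step 1: 17 = 4^2 + 1; sub 5 for 4: 5^2 + 1; = 26; G_2 = 26−1 = 25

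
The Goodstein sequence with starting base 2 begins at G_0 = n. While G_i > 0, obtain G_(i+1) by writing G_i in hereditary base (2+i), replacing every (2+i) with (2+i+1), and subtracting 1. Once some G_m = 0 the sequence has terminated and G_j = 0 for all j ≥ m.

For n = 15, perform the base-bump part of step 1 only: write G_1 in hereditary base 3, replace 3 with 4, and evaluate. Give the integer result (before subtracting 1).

1284

base 2: 15 = 2^(2 + 1) + 2^2 + 2 + 1; at 3: 3^(3 + 1) + 3^3 + 3 + 1 = 112; next = 111
base 3: 111 = 3^(3 + 1) + 3^3 + 3; at 4: 4^(4 + 1) + 4^4 + 4 = 1284; next = 1283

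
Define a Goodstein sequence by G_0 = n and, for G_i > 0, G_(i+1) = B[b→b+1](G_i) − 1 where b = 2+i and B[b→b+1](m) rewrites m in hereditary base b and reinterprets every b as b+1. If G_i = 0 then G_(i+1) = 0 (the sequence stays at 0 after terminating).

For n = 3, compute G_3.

2

G_0 = 3. HB_2(3) = 2 + 1. Bump = 4. G_1 = 3.
G_1 = 3. HB_3(3) = 3. Bump = 4. G_2 = 3.
G_2 = 3. HB_4(3) = 3. Bump = 3. G_3 = 2.
G_3 = 2. HB_5(2) = 2. Bump = 2. G_4 = 1.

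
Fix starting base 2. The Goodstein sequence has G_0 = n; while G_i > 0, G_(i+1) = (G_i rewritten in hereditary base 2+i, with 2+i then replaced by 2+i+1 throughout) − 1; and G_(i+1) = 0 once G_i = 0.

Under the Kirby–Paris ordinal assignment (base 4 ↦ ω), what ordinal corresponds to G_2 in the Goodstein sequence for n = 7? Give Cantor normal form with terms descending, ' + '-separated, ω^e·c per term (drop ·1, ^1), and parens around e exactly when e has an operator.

7 —HB2→ 2^2 + 2 + 1 —bump→ 3^3 + 3 + 1 = 31 —(−1)→ 30
30 —HB3→ 3^3 + 3 —bump→ 4^4 + 4 = 260 —(−1)→ 259

ω^ω + 3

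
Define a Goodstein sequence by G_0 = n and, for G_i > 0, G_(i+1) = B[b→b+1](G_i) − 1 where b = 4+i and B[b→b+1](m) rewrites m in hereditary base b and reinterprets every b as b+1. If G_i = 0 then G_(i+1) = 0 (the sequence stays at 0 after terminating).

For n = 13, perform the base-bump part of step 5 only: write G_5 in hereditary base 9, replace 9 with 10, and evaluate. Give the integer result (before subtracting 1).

22

G_0=13  [base 4] 3·4 + 1  →[4↦5]→  3·5 + 1 = 16  −1 ⇒ G_1=15
G_1=15  [base 5] 3·5  →[5↦6]→  3·6 = 18  −1 ⇒ G_2=17
G_2=17  [base 6] 2·6 + 5  →[6↦7]→  2·7 + 5 = 19  −1 ⇒ G_3=18
G_3=18  [base 7] 2·7 + 4  →[7↦8]→  2·8 + 4 = 20  −1 ⇒ G_4=19
G_4=19  [base 8] 2·8 + 3  →[8↦9]→  2·9 + 3 = 21  −1 ⇒ G_5=20
G_5=20  [base 9] 2·9 + 2  →[9↦10]→  2·10 + 2 = 22  −1 ⇒ G_6=21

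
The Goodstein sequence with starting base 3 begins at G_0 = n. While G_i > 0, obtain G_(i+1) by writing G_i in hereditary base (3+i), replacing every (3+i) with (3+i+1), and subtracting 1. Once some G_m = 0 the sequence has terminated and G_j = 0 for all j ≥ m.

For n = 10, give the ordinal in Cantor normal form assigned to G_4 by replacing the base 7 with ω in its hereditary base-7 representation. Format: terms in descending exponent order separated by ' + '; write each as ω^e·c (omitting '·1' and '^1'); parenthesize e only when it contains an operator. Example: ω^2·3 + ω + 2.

base 3: 10 = 3^2 + 1; at 4: 4^2 + 1 = 17; next = 16
base 4: 16 = 4^2; at 5: 5^2 = 25; next = 24
base 5: 24 = 4·5 + 4; at 6: 4·6 + 4 = 28; next = 27
base 6: 27 = 4·6 + 3; at 7: 4·7 + 3 = 31; next = 30
base 7: 30 = 4·7 + 2; at 8: 4·8 + 2 = 34; next = 33

ω·4 + 2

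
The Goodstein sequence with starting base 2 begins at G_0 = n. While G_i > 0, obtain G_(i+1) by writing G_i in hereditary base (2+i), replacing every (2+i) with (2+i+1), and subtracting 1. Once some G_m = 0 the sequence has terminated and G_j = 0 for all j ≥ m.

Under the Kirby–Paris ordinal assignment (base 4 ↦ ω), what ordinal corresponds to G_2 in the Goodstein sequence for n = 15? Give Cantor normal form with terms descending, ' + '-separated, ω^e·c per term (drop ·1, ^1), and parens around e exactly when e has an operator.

ω^(ω + 1) + ω^ω + 3

[0] 15 ≡ 2^(2 + 1) + 2^2 + 2 + 1 (base 2). Lift 3: 112. −1: 111.
[1] 111 ≡ 3^(3 + 1) + 3^3 + 3 (base 3). Lift 4: 1284. −1: 1283.
[2] 1283 ≡ 4^(4 + 1) + 4^4 + 3 (base 4). Lift 5: 18753. −1: 18752.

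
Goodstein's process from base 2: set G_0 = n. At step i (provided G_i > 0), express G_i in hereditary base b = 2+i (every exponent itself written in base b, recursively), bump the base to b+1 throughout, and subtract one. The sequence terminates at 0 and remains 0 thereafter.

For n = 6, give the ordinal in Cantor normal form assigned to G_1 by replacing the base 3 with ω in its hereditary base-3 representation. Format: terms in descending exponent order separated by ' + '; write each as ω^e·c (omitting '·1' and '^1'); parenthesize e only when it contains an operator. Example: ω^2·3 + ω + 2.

i=0: 6 = 2^2 + 2 (b=2); 2→3: 3^3 + 3 = 30; 30−1 = 29
i=1: 29 = 3^3 + 2 (b=3); 3→4: 4^4 + 2 = 258; 258−1 = 257

ω^ω + 2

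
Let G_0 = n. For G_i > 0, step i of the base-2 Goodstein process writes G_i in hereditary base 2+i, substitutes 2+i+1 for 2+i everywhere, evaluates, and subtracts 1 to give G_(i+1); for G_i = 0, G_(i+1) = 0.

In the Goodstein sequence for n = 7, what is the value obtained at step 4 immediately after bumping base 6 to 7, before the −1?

823544

[0] 7 ≡ 2^2 + 2 + 1 (base 2). Lift 3: 31. −1: 30.
[1] 30 ≡ 3^3 + 3 (base 3). Lift 4: 260. −1: 259.
[2] 259 ≡ 4^4 + 3 (base 4). Lift 5: 3128. −1: 3127.
[3] 3127 ≡ 5^5 + 2 (base 5). Lift 6: 46658. −1: 46657.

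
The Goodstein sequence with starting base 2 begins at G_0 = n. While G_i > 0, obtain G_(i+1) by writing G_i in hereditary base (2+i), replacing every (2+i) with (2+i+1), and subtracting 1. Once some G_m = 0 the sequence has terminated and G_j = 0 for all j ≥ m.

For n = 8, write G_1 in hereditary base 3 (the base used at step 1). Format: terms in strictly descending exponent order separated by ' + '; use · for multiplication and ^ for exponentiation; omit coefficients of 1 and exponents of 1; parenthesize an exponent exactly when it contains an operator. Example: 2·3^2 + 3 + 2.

G_0=8  [base 2] 2^(2 + 1)  →[2↦3]→  3^(3 + 1) = 81  −1 ⇒ G_1=80
G_1=80  [base 3] 2·3^3 + 2·3^2 + 2·3 + 2  →[3↦4]→  2·4^4 + 2·4^2 + 2·4 + 2 = 554  −1 ⇒ G_2=553

2·3^3 + 2·3^2 + 2·3 + 2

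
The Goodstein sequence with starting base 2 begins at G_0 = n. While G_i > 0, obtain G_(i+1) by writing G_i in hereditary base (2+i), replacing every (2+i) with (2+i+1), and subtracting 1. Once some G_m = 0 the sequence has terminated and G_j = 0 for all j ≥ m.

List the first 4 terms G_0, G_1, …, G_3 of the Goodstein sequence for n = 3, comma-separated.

3, 3, 3, 2

(0) 3|_2 = 2 + 1 ↦ 3 + 1|_3 = 4 ⇒ 3
(1) 3|_3 = 3 ↦ 4|_4 = 4 ⇒ 3
(2) 3|_4 = 3 ↦ 3|_5 = 3 ⇒ 2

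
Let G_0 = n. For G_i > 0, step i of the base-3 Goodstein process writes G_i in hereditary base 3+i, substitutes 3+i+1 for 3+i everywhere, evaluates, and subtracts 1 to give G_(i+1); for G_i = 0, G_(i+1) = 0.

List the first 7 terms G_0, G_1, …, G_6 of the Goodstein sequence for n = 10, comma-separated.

10, 16, 24, 27, 30, 33, 36

i=0: 10 = 3^2 + 1 (b=3); 3→4: 4^2 + 1 = 17; 17−1 = 16
i=1: 16 = 4^2 (b=4); 4→5: 5^2 = 25; 25−1 = 24
i=2: 24 = 4·5 + 4 (b=5); 5→6: 4·6 + 4 = 28; 28−1 = 27
i=3: 27 = 4·6 + 3 (b=6); 6→7: 4·7 + 3 = 31; 31−1 = 30
i=4: 30 = 4·7 + 2 (b=7); 7→8: 4·8 + 2 = 34; 34−1 = 33
i=5: 33 = 4·8 + 1 (b=8); 8→9: 4·9 + 1 = 37; 37−1 = 36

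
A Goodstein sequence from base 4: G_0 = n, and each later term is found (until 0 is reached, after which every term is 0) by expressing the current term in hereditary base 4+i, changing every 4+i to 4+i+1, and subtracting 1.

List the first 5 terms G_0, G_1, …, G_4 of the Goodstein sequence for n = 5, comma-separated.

G_0=5  [base 4] 4 + 1  →[4↦5]→  5 + 1 = 6  −1 ⇒ G_1=5
G_1=5  [base 5] 5  →[5↦6]→  6 = 6  −1 ⇒ G_2=5
G_2=5  [base 6] 5  →[6↦7]→  5 = 5  −1 ⇒ G_3=4
G_3=4  [base 7] 4  →[7↦8]→  4 = 4  −1 ⇒ G_4=3

5, 5, 5, 4, 3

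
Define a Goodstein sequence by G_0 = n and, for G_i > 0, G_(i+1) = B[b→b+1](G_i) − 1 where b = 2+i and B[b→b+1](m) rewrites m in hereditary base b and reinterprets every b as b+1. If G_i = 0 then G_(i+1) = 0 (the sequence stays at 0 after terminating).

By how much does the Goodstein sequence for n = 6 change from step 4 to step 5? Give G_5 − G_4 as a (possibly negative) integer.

step 0: 6 = 2^2 + 2; sub 3 for 2: 3^3 + 3; = 30; G_1 = 30−1 = 29
step 1: 29 = 3^3 + 2; sub 4 for 3: 4^4 + 2; = 258; G_2 = 258−1 = 257
step 2: 257 = 4^4 + 1; sub 5 for 4: 5^5 + 1; = 3126; G_3 = 3126−1 = 3125
step 3: 3125 = 5^5; sub 6 for 5: 6^6; = 46656; G_4 = 46656−1 = 46655
step 4: 46655 = 5·6^5 + 5·6^4 + 5·6^3 + 5·6^2 + 5·6 + 5; sub 7 for 6: 5·7^5 + 5·7^4 + 5·7^3 + 5·7^2 + 5·7 + 5; = 98040; G_5 = 98040−1 = 98039

51384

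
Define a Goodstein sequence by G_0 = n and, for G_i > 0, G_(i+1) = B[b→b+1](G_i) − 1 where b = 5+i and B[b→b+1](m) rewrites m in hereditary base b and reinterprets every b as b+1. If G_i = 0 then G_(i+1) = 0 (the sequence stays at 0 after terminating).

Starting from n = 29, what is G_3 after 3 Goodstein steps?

G_0 = 29. HB_5(29) = 5^2 + 4. Bump = 40. G_1 = 39.
G_1 = 39. HB_6(39) = 6^2 + 3. Bump = 52. G_2 = 51.
G_2 = 51. HB_7(51) = 7^2 + 2. Bump = 66. G_3 = 65.
G_3 = 65. HB_8(65) = 8^2 + 1. Bump = 82. G_4 = 81.

65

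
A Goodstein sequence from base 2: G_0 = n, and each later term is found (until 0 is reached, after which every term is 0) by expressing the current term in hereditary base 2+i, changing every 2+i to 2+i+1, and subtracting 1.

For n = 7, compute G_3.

7 —HB2→ 2^2 + 2 + 1 —bump→ 3^3 + 3 + 1 = 31 —(−1)→ 30
30 —HB3→ 3^3 + 3 —bump→ 4^4 + 4 = 260 —(−1)→ 259
259 —HB4→ 4^4 + 3 —bump→ 5^5 + 3 = 3128 —(−1)→ 3127
3127 —HB5→ 5^5 + 2 —bump→ 6^6 + 2 = 46658 —(−1)→ 46657

3127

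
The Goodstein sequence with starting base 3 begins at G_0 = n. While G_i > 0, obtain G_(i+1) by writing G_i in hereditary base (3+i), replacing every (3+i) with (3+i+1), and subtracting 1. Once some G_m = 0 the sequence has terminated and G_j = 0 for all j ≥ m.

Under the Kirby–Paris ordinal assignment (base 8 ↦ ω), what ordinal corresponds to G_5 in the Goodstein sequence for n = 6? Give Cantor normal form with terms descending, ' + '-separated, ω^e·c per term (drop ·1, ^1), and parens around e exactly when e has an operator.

base 3: 6 = 2·3; at 4: 2·4 = 8; next = 7
base 4: 7 = 4 + 3; at 5: 5 + 3 = 8; next = 7
base 5: 7 = 5 + 2; at 6: 6 + 2 = 8; next = 7
base 6: 7 = 6 + 1; at 7: 7 + 1 = 8; next = 7
base 7: 7 = 7; at 8: 8 = 8; next = 7

7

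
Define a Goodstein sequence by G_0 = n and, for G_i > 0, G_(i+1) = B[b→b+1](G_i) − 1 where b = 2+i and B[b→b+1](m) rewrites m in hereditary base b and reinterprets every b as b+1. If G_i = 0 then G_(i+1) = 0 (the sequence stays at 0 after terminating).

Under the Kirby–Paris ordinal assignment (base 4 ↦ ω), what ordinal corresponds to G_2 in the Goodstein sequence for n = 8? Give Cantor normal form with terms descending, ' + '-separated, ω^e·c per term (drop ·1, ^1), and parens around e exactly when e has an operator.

ω^ω·2 + ω^2·2 + ω·2 + 1

8 —HB2→ 2^(2 + 1) —bump→ 3^(3 + 1) = 81 —(−1)→ 80
80 —HB3→ 2·3^3 + 2·3^2 + 2·3 + 2 —bump→ 2·4^4 + 2·4^2 + 2·4 + 2 = 554 —(−1)→ 553
553 —HB4→ 2·4^4 + 2·4^2 + 2·4 + 1 —bump→ 2·5^5 + 2·5^2 + 2·5 + 1 = 6311 —(−1)→ 6310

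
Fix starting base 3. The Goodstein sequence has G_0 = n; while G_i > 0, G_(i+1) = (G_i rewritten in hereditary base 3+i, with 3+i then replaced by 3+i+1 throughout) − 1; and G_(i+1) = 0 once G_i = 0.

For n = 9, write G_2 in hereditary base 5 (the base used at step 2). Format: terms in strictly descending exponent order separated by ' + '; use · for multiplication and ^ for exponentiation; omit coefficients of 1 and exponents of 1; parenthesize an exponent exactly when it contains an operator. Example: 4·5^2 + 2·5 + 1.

[0] 9 ≡ 3^2 (base 3). Lift 4: 16. −1: 15.
[1] 15 ≡ 3·4 + 3 (base 4). Lift 5: 18. −1: 17.
[2] 17 ≡ 3·5 + 2 (base 5). Lift 6: 20. −1: 19.

3·5 + 2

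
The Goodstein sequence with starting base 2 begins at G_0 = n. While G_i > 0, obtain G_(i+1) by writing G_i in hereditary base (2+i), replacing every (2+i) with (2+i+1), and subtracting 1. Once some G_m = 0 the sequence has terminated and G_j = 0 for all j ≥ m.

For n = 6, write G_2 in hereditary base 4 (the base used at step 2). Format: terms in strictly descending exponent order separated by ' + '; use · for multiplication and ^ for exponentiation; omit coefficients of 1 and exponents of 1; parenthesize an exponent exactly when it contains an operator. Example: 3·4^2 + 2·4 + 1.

base 2: 6 = 2^2 + 2; at 3: 3^3 + 3 = 30; next = 29
base 3: 29 = 3^3 + 2; at 4: 4^4 + 2 = 258; next = 257
base 4: 257 = 4^4 + 1; at 5: 5^5 + 1 = 3126; next = 3125

4^4 + 1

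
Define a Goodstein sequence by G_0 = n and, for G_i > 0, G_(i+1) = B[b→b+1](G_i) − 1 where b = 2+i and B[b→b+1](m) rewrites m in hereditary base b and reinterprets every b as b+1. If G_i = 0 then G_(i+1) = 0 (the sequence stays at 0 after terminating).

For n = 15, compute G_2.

1283

G_0=15  [base 2] 2^(2 + 1) + 2^2 + 2 + 1  →[2↦3]→  3^(3 + 1) + 3^3 + 3 + 1 = 112  −1 ⇒ G_1=111
G_1=111  [base 3] 3^(3 + 1) + 3^3 + 3  →[3↦4]→  4^(4 + 1) + 4^4 + 4 = 1284  −1 ⇒ G_2=1283
G_2=1283  [base 4] 4^(4 + 1) + 4^4 + 3  →[4↦5]→  5^(5 + 1) + 5^5 + 3 = 18753  −1 ⇒ G_3=18752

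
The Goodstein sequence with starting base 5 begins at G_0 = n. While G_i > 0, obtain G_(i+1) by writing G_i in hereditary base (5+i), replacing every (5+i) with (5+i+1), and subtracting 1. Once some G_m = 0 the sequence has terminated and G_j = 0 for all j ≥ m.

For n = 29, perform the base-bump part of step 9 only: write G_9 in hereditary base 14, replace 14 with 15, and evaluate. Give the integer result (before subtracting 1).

140

step 0: 29 = 5^2 + 4; sub 6 for 5: 6^2 + 4; = 40; G_1 = 40−1 = 39
step 1: 39 = 6^2 + 3; sub 7 for 6: 7^2 + 3; = 52; G_2 = 52−1 = 51
step 2: 51 = 7^2 + 2; sub 8 for 7: 8^2 + 2; = 66; G_3 = 66−1 = 65
step 3: 65 = 8^2 + 1; sub 9 for 8: 9^2 + 1; = 82; G_4 = 82−1 = 81
step 4: 81 = 9^2; sub 10 for 9: 10^2; = 100; G_5 = 100−1 = 99
step 5: 99 = 9·10 + 9; sub 11 for 10: 9·11 + 9; = 108; G_6 = 108−1 = 107
step 6: 107 = 9·11 + 8; sub 12 for 11: 9·12 + 8; = 116; G_7 = 116−1 = 115
step 7: 115 = 9·12 + 7; sub 13 for 12: 9·13 + 7; = 124; G_8 = 124−1 = 123
step 8: 123 = 9·13 + 6; sub 14 for 13: 9·14 + 6; = 132; G_9 = 132−1 = 131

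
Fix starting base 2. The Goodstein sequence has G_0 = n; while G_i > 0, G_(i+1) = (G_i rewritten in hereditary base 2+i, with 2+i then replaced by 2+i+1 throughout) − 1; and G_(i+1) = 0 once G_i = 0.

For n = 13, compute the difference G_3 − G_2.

14813

13 —HB2→ 2^(2 + 1) + 2^2 + 1 —bump→ 3^(3 + 1) + 3^3 + 1 = 109 —(−1)→ 108
108 —HB3→ 3^(3 + 1) + 3^3 —bump→ 4^(4 + 1) + 4^4 = 1280 —(−1)→ 1279
1279 —HB4→ 4^(4 + 1) + 3·4^3 + 3·4^2 + 3·4 + 3 —bump→ 5^(5 + 1) + 3·5^3 + 3·5^2 + 3·5 + 3 = 16093 —(−1)→ 16092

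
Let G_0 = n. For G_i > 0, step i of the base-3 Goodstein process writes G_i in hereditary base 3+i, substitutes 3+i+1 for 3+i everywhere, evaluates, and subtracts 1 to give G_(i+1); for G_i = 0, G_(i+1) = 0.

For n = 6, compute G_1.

7

[0] 6 ≡ 2·3 (base 3). Lift 4: 8. −1: 7.
[1] 7 ≡ 4 + 3 (base 4). Lift 5: 8. −1: 7.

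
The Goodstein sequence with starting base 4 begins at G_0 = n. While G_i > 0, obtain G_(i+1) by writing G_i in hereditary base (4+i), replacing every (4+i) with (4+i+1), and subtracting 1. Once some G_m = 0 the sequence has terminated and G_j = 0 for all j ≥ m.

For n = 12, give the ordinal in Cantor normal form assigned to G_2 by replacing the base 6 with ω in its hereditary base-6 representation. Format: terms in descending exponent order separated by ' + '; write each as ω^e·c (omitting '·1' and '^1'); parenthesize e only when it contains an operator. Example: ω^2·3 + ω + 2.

12 —HB4→ 3·4 —bump→ 3·5 = 15 —(−1)→ 14
14 —HB5→ 2·5 + 4 —bump→ 2·6 + 4 = 16 —(−1)→ 15
15 —HB6→ 2·6 + 3 —bump→ 2·7 + 3 = 17 —(−1)→ 16

ω·2 + 3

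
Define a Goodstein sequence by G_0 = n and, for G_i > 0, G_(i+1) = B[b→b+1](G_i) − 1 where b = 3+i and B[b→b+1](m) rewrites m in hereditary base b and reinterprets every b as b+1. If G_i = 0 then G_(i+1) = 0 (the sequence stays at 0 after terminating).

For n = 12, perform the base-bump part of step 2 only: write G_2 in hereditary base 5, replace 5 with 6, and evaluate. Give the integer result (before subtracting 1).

38

G_0 = 12. HB_3(12) = 3^2 + 3. Bump = 20. G_1 = 19.
G_1 = 19. HB_4(19) = 4^2 + 3. Bump = 28. G_2 = 27.
G_2 = 27. HB_5(27) = 5^2 + 2. Bump = 38. G_3 = 37.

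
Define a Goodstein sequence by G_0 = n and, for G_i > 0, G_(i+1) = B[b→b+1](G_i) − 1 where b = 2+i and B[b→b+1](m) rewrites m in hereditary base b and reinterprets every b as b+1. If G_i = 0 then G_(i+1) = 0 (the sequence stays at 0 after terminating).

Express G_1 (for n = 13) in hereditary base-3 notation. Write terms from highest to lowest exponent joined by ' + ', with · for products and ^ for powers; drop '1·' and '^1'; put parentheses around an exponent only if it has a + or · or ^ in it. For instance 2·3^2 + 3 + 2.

G_0=13  [base 2] 2^(2 + 1) + 2^2 + 1  →[2↦3]→  3^(3 + 1) + 3^3 + 1 = 109  −1 ⇒ G_1=108
G_1=108  [base 3] 3^(3 + 1) + 3^3  →[3↦4]→  4^(4 + 1) + 4^4 = 1280  −1 ⇒ G_2=1279

3^(3 + 1) + 3^3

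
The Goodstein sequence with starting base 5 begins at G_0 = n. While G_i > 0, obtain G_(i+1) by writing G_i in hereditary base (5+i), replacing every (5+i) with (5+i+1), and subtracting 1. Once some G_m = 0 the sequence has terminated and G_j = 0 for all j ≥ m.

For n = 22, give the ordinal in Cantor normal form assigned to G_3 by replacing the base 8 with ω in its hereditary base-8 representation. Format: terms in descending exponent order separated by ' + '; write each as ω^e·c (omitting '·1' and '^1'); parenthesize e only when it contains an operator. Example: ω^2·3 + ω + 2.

i=0: 22 = 4·5 + 2 (b=5); 5→6: 4·6 + 2 = 26; 26−1 = 25
i=1: 25 = 4·6 + 1 (b=6); 6→7: 4·7 + 1 = 29; 29−1 = 28
i=2: 28 = 4·7 (b=7); 7→8: 4·8 = 32; 32−1 = 31

ω·3 + 7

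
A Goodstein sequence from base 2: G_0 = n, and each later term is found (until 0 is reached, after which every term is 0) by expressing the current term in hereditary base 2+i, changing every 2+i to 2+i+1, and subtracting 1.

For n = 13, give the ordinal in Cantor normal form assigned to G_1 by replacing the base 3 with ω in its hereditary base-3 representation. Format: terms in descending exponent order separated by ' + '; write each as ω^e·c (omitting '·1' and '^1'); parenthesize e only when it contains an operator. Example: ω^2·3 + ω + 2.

step 0: 13 = 2^(2 + 1) + 2^2 + 1; sub 3 for 2: 3^(3 + 1) + 3^3 + 1; = 109; G_1 = 109−1 = 108
step 1: 108 = 3^(3 + 1) + 3^3; sub 4 for 3: 4^(4 + 1) + 4^4; = 1280; G_2 = 1280−1 = 1279

ω^(ω + 1) + ω^ω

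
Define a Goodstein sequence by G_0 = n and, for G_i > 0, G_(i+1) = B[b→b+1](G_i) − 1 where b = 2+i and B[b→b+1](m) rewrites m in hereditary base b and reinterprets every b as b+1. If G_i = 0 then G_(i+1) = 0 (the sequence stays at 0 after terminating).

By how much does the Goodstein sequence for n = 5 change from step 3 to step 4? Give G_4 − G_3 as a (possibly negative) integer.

base 2: 5 = 2^2 + 1; at 3: 3^3 + 1 = 28; next = 27
base 3: 27 = 3^3; at 4: 4^4 = 256; next = 255
base 4: 255 = 3·4^3 + 3·4^2 + 3·4 + 3; at 5: 3·5^3 + 3·5^2 + 3·5 + 3 = 468; next = 467
base 5: 467 = 3·5^3 + 3·5^2 + 3·5 + 2; at 6: 3·6^3 + 3·6^2 + 3·6 + 2 = 776; next = 775

308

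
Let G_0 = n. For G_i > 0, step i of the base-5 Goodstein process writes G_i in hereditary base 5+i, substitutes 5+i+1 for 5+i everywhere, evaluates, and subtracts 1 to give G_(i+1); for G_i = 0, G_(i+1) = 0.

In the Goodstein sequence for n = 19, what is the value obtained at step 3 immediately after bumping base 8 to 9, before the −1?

G_0 = 19. HB_5(19) = 3·5 + 4. Bump = 22. G_1 = 21.
G_1 = 21. HB_6(21) = 3·6 + 3. Bump = 24. G_2 = 23.
G_2 = 23. HB_7(23) = 3·7 + 2. Bump = 26. G_3 = 25.
G_3 = 25. HB_8(25) = 3·8 + 1. Bump = 28. G_4 = 27.

28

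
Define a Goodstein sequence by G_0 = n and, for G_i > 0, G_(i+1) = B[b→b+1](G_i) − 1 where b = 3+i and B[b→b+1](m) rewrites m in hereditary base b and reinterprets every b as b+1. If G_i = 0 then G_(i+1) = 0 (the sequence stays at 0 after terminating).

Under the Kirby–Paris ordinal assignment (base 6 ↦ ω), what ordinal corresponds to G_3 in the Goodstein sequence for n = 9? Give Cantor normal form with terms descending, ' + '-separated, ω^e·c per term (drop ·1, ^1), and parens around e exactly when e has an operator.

i=0: 9 = 3^2 (b=3); 3→4: 4^2 = 16; 16−1 = 15
i=1: 15 = 3·4 + 3 (b=4); 4→5: 3·5 + 3 = 18; 18−1 = 17
i=2: 17 = 3·5 + 2 (b=5); 5→6: 3·6 + 2 = 20; 20−1 = 19

ω·3 + 1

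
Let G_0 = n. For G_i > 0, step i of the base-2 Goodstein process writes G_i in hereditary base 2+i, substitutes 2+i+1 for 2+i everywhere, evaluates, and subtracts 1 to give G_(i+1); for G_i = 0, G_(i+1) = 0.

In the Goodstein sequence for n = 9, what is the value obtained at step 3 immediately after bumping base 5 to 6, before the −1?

(0) 9|_2 = 2^(2 + 1) + 1 ↦ 3^(3 + 1) + 1|_3 = 82 ⇒ 81
(1) 81|_3 = 3^(3 + 1) ↦ 4^(4 + 1)|_4 = 1024 ⇒ 1023
(2) 1023|_4 = 3·4^4 + 3·4^3 + 3·4^2 + 3·4 + 3 ↦ 3·5^5 + 3·5^3 + 3·5^2 + 3·5 + 3|_5 = 9843 ⇒ 9842

140744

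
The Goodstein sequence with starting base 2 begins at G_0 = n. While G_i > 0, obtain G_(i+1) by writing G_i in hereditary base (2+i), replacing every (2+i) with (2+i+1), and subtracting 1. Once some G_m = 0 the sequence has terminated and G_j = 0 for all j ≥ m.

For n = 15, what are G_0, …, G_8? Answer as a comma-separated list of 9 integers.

15, 111, 1283, 18752, 326593, 6588344, 150994943, 3524450280, 100077777775

G_0 = 15. HB_2(15) = 2^(2 + 1) + 2^2 + 2 + 1. Bump = 112. G_1 = 111.
G_1 = 111. HB_3(111) = 3^(3 + 1) + 3^3 + 3. Bump = 1284. G_2 = 1283.
G_2 = 1283. HB_4(1283) = 4^(4 + 1) + 4^4 + 3. Bump = 18753. G_3 = 18752.
G_3 = 18752. HB_5(18752) = 5^(5 + 1) + 5^5 + 2. Bump = 326594. G_4 = 326593.
G_4 = 326593. HB_6(326593) = 6^(6 + 1) + 6^6 + 1. Bump = 6588345. G_5 = 6588344.
G_5 = 6588344. HB_7(6588344) = 7^(7 + 1) + 7^7. Bump = 150994944. G_6 = 150994943.
G_6 = 150994943. HB_8(150994943) = 8^(8 + 1) + 7·8^7 + 7·8^6 + 7·8^5 + 7·8^4 + 7·8^3 + 7·8^2 + 7·8 + 7. Bump = 3524450281. G_7 = 3524450280.
G_7 = 3524450280. HB_9(3524450280) = 9^(9 + 1) + 7·9^7 + 7·9^6 + 7·9^5 + 7·9^4 + 7·9^3 + 7·9^2 + 7·9 + 6. Bump = 100077777776. G_8 = 100077777775.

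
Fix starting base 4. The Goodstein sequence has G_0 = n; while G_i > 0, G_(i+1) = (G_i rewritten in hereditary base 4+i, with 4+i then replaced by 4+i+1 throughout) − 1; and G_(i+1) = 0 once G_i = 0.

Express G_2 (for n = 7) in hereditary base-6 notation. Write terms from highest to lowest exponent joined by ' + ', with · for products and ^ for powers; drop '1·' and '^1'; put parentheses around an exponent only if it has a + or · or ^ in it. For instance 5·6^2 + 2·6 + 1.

(0) 7|_4 = 4 + 3 ↦ 5 + 3|_5 = 8 ⇒ 7
(1) 7|_5 = 5 + 2 ↦ 6 + 2|_6 = 8 ⇒ 7
(2) 7|_6 = 6 + 1 ↦ 7 + 1|_7 = 8 ⇒ 7

6 + 1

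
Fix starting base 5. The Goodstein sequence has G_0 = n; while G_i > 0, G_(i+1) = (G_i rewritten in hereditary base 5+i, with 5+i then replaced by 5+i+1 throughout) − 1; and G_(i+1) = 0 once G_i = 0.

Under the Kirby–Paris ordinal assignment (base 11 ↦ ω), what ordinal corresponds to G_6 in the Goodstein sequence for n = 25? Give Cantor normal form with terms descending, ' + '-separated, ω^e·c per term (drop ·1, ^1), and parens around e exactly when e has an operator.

G_0=25  [base 5] 5^2  →[5↦6]→  6^2 = 36  −1 ⇒ G_1=35
G_1=35  [base 6] 5·6 + 5  →[6↦7]→  5·7 + 5 = 40  −1 ⇒ G_2=39
G_2=39  [base 7] 5·7 + 4  →[7↦8]→  5·8 + 4 = 44  −1 ⇒ G_3=43
G_3=43  [base 8] 5·8 + 3  →[8↦9]→  5·9 + 3 = 48  −1 ⇒ G_4=47
G_4=47  [base 9] 5·9 + 2  →[9↦10]→  5·10 + 2 = 52  −1 ⇒ G_5=51
G_5=51  [base 10] 5·10 + 1  →[10↦11]→  5·11 + 1 = 56  −1 ⇒ G_6=55

ω·5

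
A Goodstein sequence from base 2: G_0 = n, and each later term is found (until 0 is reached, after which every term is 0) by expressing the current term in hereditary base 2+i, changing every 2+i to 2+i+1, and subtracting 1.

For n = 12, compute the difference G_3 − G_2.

base 2: 12 = 2^(2 + 1) + 2^2; at 3: 3^(3 + 1) + 3^3 = 108; next = 107
base 3: 107 = 3^(3 + 1) + 2·3^2 + 2·3 + 2; at 4: 4^(4 + 1) + 2·4^2 + 2·4 + 2 = 1066; next = 1065
base 4: 1065 = 4^(4 + 1) + 2·4^2 + 2·4 + 1; at 5: 5^(5 + 1) + 2·5^2 + 2·5 + 1 = 15686; next = 15685

14620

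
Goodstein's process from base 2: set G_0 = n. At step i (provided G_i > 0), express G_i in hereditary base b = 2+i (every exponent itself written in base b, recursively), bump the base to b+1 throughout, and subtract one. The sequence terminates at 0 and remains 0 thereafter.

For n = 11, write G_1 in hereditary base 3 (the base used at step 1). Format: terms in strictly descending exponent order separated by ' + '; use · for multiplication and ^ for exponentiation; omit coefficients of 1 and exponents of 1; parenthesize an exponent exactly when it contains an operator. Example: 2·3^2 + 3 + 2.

11 —HB2→ 2^(2 + 1) + 2 + 1 —bump→ 3^(3 + 1) + 3 + 1 = 85 —(−1)→ 84
84 —HB3→ 3^(3 + 1) + 3 —bump→ 4^(4 + 1) + 4 = 1028 —(−1)→ 1027

3^(3 + 1) + 3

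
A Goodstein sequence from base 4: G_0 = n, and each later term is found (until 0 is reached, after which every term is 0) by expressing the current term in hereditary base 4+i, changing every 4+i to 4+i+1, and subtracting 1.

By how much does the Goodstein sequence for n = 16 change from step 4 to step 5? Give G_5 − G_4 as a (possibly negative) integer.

[0] 16 ≡ 4^2 (base 4). Lift 5: 25. −1: 24.
[1] 24 ≡ 4·5 + 4 (base 5). Lift 6: 28. −1: 27.
[2] 27 ≡ 4·6 + 3 (base 6). Lift 7: 31. −1: 30.
[3] 30 ≡ 4·7 + 2 (base 7). Lift 8: 34. −1: 33.
[4] 33 ≡ 4·8 + 1 (base 8). Lift 9: 37. −1: 36.

3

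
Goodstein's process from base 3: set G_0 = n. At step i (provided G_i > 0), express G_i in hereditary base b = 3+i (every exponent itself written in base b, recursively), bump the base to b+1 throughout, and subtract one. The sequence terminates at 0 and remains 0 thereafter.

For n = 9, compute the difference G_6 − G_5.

1

step 0: 9 = 3^2; sub 4 for 3: 4^2; = 16; G_1 = 16−1 = 15
step 1: 15 = 3·4 + 3; sub 5 for 4: 3·5 + 3; = 18; G_2 = 18−1 = 17
step 2: 17 = 3·5 + 2; sub 6 for 5: 3·6 + 2; = 20; G_3 = 20−1 = 19
step 3: 19 = 3·6 + 1; sub 7 for 6: 3·7 + 1; = 22; G_4 = 22−1 = 21
step 4: 21 = 3·7; sub 8 for 7: 3·8; = 24; G_5 = 24−1 = 23
step 5: 23 = 2·8 + 7; sub 9 for 8: 2·9 + 7; = 25; G_6 = 25−1 = 24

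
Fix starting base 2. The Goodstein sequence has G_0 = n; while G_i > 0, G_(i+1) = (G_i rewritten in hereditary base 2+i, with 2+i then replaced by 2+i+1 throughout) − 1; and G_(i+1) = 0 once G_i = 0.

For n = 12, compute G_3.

15685

(0) 12|_2 = 2^(2 + 1) + 2^2 ↦ 3^(3 + 1) + 3^3|_3 = 108 ⇒ 107
(1) 107|_3 = 3^(3 + 1) + 2·3^2 + 2·3 + 2 ↦ 4^(4 + 1) + 2·4^2 + 2·4 + 2|_4 = 1066 ⇒ 1065
(2) 1065|_4 = 4^(4 + 1) + 2·4^2 + 2·4 + 1 ↦ 5^(5 + 1) + 2·5^2 + 2·5 + 1|_5 = 15686 ⇒ 15685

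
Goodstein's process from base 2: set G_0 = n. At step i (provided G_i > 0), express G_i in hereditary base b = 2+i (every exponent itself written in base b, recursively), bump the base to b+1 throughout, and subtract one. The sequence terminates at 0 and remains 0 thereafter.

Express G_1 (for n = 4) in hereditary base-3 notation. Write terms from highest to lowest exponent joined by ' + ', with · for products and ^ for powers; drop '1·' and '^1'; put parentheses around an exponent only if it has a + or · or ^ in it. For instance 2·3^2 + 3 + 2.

G_0=4  [base 2] 2^2  →[2↦3]→  3^3 = 27  −1 ⇒ G_1=26
G_1=26  [base 3] 2·3^2 + 2·3 + 2  →[3↦4]→  2·4^2 + 2·4 + 2 = 42  −1 ⇒ G_2=41

2·3^2 + 2·3 + 2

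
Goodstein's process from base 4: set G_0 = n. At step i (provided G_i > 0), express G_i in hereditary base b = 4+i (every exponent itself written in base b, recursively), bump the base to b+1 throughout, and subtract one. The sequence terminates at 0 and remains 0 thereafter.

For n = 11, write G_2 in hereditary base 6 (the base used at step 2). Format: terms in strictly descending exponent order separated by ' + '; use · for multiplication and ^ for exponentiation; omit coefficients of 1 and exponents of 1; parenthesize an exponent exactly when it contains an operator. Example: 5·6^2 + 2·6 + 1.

11 —HB4→ 2·4 + 3 —bump→ 2·5 + 3 = 13 —(−1)→ 12
12 —HB5→ 2·5 + 2 —bump→ 2·6 + 2 = 14 —(−1)→ 13
13 —HB6→ 2·6 + 1 —bump→ 2·7 + 1 = 15 —(−1)→ 14

2·6 + 1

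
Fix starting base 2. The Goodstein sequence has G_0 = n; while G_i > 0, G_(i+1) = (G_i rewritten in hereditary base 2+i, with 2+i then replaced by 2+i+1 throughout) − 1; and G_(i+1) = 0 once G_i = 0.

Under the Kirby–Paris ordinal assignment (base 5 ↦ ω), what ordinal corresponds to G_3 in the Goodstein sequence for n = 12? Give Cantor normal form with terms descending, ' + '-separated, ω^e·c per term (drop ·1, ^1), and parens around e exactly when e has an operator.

ω^(ω + 1) + ω^2·2 + ω·2

step 0: 12 = 2^(2 + 1) + 2^2; sub 3 for 2: 3^(3 + 1) + 3^3; = 108; G_1 = 108−1 = 107
step 1: 107 = 3^(3 + 1) + 2·3^2 + 2·3 + 2; sub 4 for 3: 4^(4 + 1) + 2·4^2 + 2·4 + 2; = 1066; G_2 = 1066−1 = 1065
step 2: 1065 = 4^(4 + 1) + 2·4^2 + 2·4 + 1; sub 5 for 4: 5^(5 + 1) + 2·5^2 + 2·5 + 1; = 15686; G_3 = 15686−1 = 15685
step 3: 15685 = 5^(5 + 1) + 2·5^2 + 2·5; sub 6 for 5: 6^(6 + 1) + 2·6^2 + 2·6; = 280020; G_4 = 280020−1 = 280019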